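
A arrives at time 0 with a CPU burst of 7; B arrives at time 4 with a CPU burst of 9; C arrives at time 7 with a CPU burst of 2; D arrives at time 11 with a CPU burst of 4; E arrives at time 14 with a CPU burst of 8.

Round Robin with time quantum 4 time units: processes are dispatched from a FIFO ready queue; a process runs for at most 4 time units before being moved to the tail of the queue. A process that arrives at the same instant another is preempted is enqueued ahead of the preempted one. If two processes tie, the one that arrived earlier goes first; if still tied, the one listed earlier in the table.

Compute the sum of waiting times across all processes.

35

Timeline: | A 0-4 | B 4-8 | A 8-11 | C 11-13 | B 13-17 | D 17-21 | E 21-25 | B 25-26 | E 26-30 |
Completion: A=11  B=26  C=13  D=21  E=30
Waiting = turnaround − burst: A=4, B=13, C=4, D=6, E=8
Total waiting = 4 + 13 + 4 + 6 + 8 = 35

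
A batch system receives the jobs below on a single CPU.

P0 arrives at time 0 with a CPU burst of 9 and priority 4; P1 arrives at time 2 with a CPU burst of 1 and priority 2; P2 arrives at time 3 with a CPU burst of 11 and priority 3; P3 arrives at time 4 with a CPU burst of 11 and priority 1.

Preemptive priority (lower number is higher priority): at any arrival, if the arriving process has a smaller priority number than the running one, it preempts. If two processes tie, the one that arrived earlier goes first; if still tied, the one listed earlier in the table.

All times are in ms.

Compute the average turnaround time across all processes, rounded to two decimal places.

16.50

Schedule: | P0 0-2 | P1 2-3 | P2 3-4 | P3 4-15 | P2 15-25 | P0 25-32 |
Completion: P0=32  P1=3  P2=25  P3=15
Turnaround times: P0=32, P1=1, P2=22, P3=11
Average turnaround = (32+1+22+11) / 4 = 66/4 = 16.50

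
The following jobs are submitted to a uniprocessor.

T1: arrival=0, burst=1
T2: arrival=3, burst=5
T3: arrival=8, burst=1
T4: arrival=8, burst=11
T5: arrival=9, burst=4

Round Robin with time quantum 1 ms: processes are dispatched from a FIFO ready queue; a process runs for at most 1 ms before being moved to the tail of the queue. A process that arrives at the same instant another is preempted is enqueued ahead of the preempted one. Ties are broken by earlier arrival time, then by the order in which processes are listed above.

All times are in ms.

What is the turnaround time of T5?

Gantt: | T1 0-1 | idle 1-3 | T2 3-8 | T3 8-9 | T4 9-10 | T5 10-11 | T4 11-12 | T5 12-13 | T4 13-14 | T5 14-15 | T4 15-16 | T5 16-17 | T4 17-24 |
Completion: T1=1  T2=8  T3=9  T4=24  T5=17
Turnaround (C−A): T1=1  T2=5  T3=1  T4=16  T5=8
Turnaround(T5) = completion − arrival = 17 − 9 = 8

8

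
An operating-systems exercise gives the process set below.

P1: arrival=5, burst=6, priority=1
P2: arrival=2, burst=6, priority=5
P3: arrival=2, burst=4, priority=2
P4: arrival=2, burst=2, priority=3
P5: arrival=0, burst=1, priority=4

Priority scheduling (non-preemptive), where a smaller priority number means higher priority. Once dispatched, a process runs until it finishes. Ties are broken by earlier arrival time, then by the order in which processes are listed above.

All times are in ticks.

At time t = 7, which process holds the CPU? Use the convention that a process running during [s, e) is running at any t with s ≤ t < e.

Schedule: | P5 0-1 | idle 1-2 | P3 2-6 | P1 6-12 | P4 12-14 | P2 14-20 |
Completion: P1=12  P2=20  P3=6  P4=14  P5=1
Turnaround (C−A): P1=7  P2=18  P3=4  P4=12  P5=1

P1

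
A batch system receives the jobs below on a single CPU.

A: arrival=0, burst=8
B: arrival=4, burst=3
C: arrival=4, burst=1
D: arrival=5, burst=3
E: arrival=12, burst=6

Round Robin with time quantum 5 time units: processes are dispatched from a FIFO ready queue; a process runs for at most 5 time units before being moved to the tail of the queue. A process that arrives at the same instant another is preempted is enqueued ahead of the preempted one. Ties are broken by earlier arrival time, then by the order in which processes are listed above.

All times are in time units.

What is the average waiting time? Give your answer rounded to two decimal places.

Timeline: | A 0-5 | B 5-8 | C 8-9 | D 9-12 | A 12-15 | E 15-21 |
Completion: A=15  B=8  C=9  D=12  E=21
Waiting times: A=7, B=1, C=4, D=4, E=3
Average waiting = (7+1+4+4+3) / 5 = 19/5 = 3.80

3.80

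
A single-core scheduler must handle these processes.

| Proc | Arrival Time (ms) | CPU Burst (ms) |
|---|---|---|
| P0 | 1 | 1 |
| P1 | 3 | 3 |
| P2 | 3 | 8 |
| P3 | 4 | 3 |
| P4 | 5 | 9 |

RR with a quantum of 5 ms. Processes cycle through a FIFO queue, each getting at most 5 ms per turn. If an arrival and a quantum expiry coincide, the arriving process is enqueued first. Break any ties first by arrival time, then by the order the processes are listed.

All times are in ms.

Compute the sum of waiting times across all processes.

30

Gantt: | idle 0-1 | P0 1-2 | idle 2-3 | P1 3-6 | P2 6-11 | P3 11-14 | P4 14-19 | P2 19-22 | P4 22-26 |
Completion: P0=2  P1=6  P2=22  P3=14  P4=26
Turnaround (C−A): P0=1  P1=3  P2=19  P3=10  P4=21
Waiting = turnaround − burst: P0=0, P1=0, P2=11, P3=7, P4=12
Total waiting = 0 + 0 + 11 + 7 + 12 = 30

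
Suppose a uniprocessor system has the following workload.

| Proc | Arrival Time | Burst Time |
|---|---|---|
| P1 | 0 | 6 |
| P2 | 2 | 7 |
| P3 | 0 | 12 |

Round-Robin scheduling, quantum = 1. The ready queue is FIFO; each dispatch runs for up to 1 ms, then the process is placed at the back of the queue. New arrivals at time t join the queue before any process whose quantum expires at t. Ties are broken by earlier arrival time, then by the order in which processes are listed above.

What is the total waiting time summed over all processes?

Schedule: | P1 0-1 | P3 1-2 | P1 2-3 | P2 3-4 | P3 4-5 | P1 5-6 | P2 6-7 | P3 7-8 | P1 8-9 | P2 9-10 | P3 10-11 | P1 11-12 | P2 12-13 | P3 13-14 | P1 14-15 | P2 15-16 | P3 16-17 | P2 17-18 | P3 18-19 | P2 19-20 | P3 20-25 |
Completion: P1=15  P2=20  P3=25
Turnaround (C−A): P1=15  P2=18  P3=25
Waiting = turnaround − burst: P1=9, P2=11, P3=13
Total waiting = 9 + 11 + 13 = 33

33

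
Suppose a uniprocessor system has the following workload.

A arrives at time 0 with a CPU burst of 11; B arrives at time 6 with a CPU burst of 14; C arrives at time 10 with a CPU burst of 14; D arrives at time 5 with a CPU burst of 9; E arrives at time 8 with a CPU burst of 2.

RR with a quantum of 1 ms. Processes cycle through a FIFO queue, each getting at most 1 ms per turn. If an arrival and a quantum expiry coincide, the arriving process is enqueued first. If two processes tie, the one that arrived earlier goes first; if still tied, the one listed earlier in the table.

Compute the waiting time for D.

Gantt: | A 0-5 | D 5-6 | A 6-7 | B 7-8 | D 8-9 | A 9-10 | E 10-11 | B 11-12 | D 12-13 | C 13-14 | A 14-15 | E 15-16 | B 16-17 | D 17-18 | C 18-19 | A 19-20 | B 20-21 | D 21-22 | C 22-23 | A 23-24 | B 24-25 | D 25-26 | C 26-27 | A 27-28 | B 28-29 | D 29-30 | C 30-31 | B 31-32 | D 32-33 | C 33-34 | B 34-35 | D 35-36 | C 36-37 | B 37-38 | C 38-39 | B 39-40 | C 40-41 | B 41-42 | C 42-43 | B 43-44 | C 44-45 | B 45-46 | C 46-47 | B 47-48 | C 48-50 |
Completion: A=28  B=48  C=50  D=36  E=16
Turnaround (C−A): A=28  B=42  C=40  D=31  E=8
Waiting(D) = turnaround − burst = 31 − 9 = 22

22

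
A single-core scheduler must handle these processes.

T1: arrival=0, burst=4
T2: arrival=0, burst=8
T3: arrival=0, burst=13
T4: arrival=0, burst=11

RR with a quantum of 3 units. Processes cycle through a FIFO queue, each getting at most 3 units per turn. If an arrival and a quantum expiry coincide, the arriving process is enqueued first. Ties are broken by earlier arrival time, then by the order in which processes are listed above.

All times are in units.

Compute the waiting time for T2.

16

Schedule: | T1 0-3 | T2 3-6 | T3 6-9 | T4 9-12 | T1 12-13 | T2 13-16 | T3 16-19 | T4 19-22 | T2 22-24 | T3 24-27 | T4 27-30 | T3 30-33 | T4 33-35 | T3 35-36 |
Completion: T1=13  T2=24  T3=36  T4=35
Turnaround (C−A): T1=13  T2=24  T3=36  T4=35
Waiting(T2) = turnaround − burst = 24 − 8 = 16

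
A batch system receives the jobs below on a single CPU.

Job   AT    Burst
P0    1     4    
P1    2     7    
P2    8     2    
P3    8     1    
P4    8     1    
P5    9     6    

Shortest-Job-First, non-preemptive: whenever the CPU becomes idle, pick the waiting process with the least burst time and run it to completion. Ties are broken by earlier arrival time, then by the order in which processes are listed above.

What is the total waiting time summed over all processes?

Timeline: | idle 0-1 | P0 1-5 | P1 5-12 | P3 12-13 | P4 13-14 | P2 14-16 | P5 16-22 |
Completion: P0=5  P1=12  P2=16  P3=13  P4=14  P5=22
Waiting = turnaround − burst: P0=0, P1=3, P2=6, P3=4, P4=5, P5=7
Total waiting = 0 + 3 + 6 + 4 + 5 + 7 = 25

25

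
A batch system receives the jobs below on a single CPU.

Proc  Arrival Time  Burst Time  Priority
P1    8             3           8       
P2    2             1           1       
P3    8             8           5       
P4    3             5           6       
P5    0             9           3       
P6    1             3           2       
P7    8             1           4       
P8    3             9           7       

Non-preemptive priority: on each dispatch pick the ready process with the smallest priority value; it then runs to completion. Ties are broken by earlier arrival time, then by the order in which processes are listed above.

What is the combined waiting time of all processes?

98

Schedule: | P5 0-9 | P2 9-10 | P6 10-13 | P7 13-14 | P3 14-22 | P4 22-27 | P8 27-36 | P1 36-39 |
Completion: P1=39  P2=10  P3=22  P4=27  P5=9  P6=13  P7=14  P8=36
Turnaround (C−A): P1=31  P2=8  P3=14  P4=24  P5=9  P6=12  P7=6  P8=33
Waiting = turnaround − burst: P1=28, P2=7, P3=6, P4=19, P5=0, P6=9, P7=5, P8=24
Total waiting = 28 + 7 + 6 + 19 + 0 + 9 + 5 + 24 = 98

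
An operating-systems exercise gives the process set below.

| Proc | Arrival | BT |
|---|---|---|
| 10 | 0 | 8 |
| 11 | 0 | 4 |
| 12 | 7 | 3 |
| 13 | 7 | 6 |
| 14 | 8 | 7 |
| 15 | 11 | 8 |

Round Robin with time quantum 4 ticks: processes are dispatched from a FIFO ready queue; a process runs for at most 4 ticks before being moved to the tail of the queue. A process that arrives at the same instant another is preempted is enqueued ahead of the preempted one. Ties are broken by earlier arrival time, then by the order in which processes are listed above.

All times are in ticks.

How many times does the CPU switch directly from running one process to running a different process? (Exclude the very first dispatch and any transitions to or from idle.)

Timeline: | 10 0-4 | 11 4-8 | 10 8-12 | 12 12-15 | 13 15-19 | 14 19-23 | 15 23-27 | 13 27-29 | 14 29-32 | 15 32-36 |
Completion: 10=12  11=8  12=15  13=29  14=32  15=36
Turnaround (C−A): 10=12  11=8  12=8  13=22  14=24  15=25

9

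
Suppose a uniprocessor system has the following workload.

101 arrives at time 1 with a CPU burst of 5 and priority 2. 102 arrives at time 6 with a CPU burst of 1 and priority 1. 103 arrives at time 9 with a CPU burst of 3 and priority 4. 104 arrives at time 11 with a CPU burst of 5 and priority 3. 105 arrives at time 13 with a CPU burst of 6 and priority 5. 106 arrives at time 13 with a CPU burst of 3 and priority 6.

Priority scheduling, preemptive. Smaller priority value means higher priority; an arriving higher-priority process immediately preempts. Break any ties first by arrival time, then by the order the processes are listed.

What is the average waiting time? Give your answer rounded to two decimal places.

3.17

Gantt: | idle 0-1 | 101 1-6 | 102 6-7 | idle 7-9 | 103 9-11 | 104 11-16 | 103 16-17 | 105 17-23 | 106 23-26 |
Completion: 101=6  102=7  103=17  104=16  105=23  106=26
Turnaround (C−A): 101=5  102=1  103=8  104=5  105=10  106=13
Waiting times: 101=0, 102=0, 103=5, 104=0, 105=4, 106=10
Average waiting = (0+0+5+0+4+10) / 6 = 19/6 = 3.17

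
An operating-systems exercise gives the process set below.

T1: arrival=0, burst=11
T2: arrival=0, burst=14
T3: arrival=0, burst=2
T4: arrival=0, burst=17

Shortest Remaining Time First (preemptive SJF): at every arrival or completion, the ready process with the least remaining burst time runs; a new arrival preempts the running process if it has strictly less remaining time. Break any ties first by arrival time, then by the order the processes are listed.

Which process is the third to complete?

Gantt: | T3 0-2 | T1 2-13 | T2 13-27 | T4 27-44 |
Completion: T1=13  T2=27  T3=2  T4=44
Turnaround (C−A): T1=13  T2=27  T3=2  T4=44
Finish order: T3 → T1 → T2 → T4

T2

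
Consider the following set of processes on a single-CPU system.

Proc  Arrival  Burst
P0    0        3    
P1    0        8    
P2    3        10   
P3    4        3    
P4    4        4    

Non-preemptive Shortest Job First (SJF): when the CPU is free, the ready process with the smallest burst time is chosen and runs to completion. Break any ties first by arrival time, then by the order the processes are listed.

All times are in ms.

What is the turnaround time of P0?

3

Schedule: | P0 0-3 | P1 3-11 | P3 11-14 | P4 14-18 | P2 18-28 |
Completion: P0=3  P1=11  P2=28  P3=14  P4=18
Turnaround (C−A): P0=3  P1=11  P2=25  P3=10  P4=14
Turnaround(P0) = completion − arrival = 3 − 0 = 3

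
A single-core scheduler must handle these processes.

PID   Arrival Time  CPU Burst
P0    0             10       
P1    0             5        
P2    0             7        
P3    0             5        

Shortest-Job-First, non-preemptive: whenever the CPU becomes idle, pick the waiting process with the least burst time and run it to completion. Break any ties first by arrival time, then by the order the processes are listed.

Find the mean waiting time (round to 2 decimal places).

Gantt: | P1 0-5 | P3 5-10 | P2 10-17 | P0 17-27 |
Completion: P0=27  P1=5  P2=17  P3=10
Waiting times: P0=17, P1=0, P2=10, P3=5
Average waiting = (17+0+10+5) / 4 = 32/4 = 8.00

8.00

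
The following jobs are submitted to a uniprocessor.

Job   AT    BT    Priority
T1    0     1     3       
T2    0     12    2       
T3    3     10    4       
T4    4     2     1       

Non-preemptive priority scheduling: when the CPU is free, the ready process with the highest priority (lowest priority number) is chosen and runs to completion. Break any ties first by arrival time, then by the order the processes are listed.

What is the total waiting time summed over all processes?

Timeline: | T2 0-12 | T4 12-14 | T1 14-15 | T3 15-25 |
Completion: T1=15  T2=12  T3=25  T4=14
Waiting = turnaround − burst: T1=14, T2=0, T3=12, T4=8
Total waiting = 14 + 0 + 12 + 8 = 34

34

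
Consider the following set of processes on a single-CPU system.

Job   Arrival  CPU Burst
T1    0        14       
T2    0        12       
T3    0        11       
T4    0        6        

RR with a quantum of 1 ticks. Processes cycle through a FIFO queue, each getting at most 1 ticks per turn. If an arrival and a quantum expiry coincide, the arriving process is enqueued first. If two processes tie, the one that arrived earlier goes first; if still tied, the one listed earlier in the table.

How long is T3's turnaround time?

39

Schedule: | T1 0-1 | T2 1-2 | T3 2-3 | T4 3-4 | T1 4-5 | T2 5-6 | T3 6-7 | T4 7-8 | T1 8-9 | T2 9-10 | T3 10-11 | T4 11-12 | T1 12-13 | T2 13-14 | T3 14-15 | T4 15-16 | T1 16-17 | T2 17-18 | T3 18-19 | T4 19-20 | T1 20-21 | T2 21-22 | T3 22-23 | T4 23-24 | T1 24-25 | T2 25-26 | T3 26-27 | T1 27-28 | T2 28-29 | T3 29-30 | T1 30-31 | T2 31-32 | T3 32-33 | T1 33-34 | T2 34-35 | T3 35-36 | T1 36-37 | T2 37-38 | T3 38-39 | T1 39-40 | T2 40-41 | T1 41-43 |
Completion: T1=43  T2=41  T3=39  T4=24
Turnaround (C−A): T1=43  T2=41  T3=39  T4=24
Turnaround(T3) = completion − arrival = 39 − 0 = 39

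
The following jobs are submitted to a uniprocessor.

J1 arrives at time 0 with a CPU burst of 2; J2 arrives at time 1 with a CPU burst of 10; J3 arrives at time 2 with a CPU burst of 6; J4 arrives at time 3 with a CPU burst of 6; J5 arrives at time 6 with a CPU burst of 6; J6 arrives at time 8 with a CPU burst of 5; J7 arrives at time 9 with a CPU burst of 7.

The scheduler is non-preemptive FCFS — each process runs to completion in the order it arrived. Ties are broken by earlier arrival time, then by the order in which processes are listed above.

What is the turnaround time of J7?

Gantt: | J1 0-2 | J2 2-12 | J3 12-18 | J4 18-24 | J5 24-30 | J6 30-35 | J7 35-42 |
Completion: J1=2  J2=12  J3=18  J4=24  J5=30  J6=35  J7=42
Turnaround (C−A): J1=2  J2=11  J3=16  J4=21  J5=24  J6=27  J7=33
Turnaround(J7) = completion − arrival = 42 − 9 = 33

33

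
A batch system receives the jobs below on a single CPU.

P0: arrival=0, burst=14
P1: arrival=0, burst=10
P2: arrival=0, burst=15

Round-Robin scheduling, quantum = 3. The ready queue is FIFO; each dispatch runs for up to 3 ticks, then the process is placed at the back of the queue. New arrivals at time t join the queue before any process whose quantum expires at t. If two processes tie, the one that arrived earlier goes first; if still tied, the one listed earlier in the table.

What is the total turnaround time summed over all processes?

106

Schedule: | P0 0-3 | P1 3-6 | P2 6-9 | P0 9-12 | P1 12-15 | P2 15-18 | P0 18-21 | P1 21-24 | P2 24-27 | P0 27-30 | P1 30-31 | P2 31-34 | P0 34-36 | P2 36-39 |
Completion: P0=36  P1=31  P2=39
Turnaround = completion − arrival: P0=36, P1=31, P2=39
Total turnaround = 36 + 31 + 39 = 106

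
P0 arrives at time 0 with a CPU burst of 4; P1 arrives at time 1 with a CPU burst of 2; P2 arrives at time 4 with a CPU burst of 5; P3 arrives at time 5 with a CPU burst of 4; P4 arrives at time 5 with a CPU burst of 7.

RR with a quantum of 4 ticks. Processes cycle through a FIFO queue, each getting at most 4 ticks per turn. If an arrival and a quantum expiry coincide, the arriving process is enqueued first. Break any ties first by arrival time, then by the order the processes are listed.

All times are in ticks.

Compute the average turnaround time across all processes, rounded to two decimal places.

10.00

Schedule: | P0 0-4 | P1 4-6 | P2 6-10 | P3 10-14 | P4 14-18 | P2 18-19 | P4 19-22 |
Completion: P0=4  P1=6  P2=19  P3=14  P4=22
Turnaround times: P0=4, P1=5, P2=15, P3=9, P4=17
Average turnaround = (4+5+15+9+17) / 5 = 50/5 = 10.00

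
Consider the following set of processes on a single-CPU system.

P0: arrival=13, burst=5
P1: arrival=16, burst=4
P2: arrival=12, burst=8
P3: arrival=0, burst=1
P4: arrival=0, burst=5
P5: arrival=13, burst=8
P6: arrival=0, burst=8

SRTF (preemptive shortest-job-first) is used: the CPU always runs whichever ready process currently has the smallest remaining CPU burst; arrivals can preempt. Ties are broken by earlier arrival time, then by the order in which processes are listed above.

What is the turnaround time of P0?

Schedule: | P3 0-1 | P4 1-6 | P6 6-14 | P0 14-19 | P1 19-23 | P2 23-31 | P5 31-39 |
Completion: P0=19  P1=23  P2=31  P3=1  P4=6  P5=39  P6=14
Turnaround (C−A): P0=6  P1=7  P2=19  P3=1  P4=6  P5=26  P6=14
Turnaround(P0) = completion − arrival = 19 − 13 = 6

6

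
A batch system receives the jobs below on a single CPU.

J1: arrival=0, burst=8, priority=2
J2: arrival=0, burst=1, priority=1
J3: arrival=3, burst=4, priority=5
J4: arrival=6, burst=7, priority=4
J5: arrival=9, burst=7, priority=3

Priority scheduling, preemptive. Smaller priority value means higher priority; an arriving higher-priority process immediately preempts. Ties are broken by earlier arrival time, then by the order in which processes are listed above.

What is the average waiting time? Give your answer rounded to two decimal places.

Timeline: | J2 0-1 | J1 1-9 | J5 9-16 | J4 16-23 | J3 23-27 |
Completion: J1=9  J2=1  J3=27  J4=23  J5=16
Turnaround (C−A): J1=9  J2=1  J3=24  J4=17  J5=7
Waiting times: J1=1, J2=0, J3=20, J4=10, J5=0
Average waiting = (1+0+20+10+0) / 5 = 31/5 = 6.20

6.20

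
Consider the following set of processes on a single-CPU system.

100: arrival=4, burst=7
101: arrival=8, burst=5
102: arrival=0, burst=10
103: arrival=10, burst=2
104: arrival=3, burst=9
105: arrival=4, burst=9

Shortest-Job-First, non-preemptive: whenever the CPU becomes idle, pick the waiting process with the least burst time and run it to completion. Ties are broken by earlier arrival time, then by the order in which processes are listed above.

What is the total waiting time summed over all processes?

67

Schedule: | 102 0-10 | 103 10-12 | 101 12-17 | 100 17-24 | 104 24-33 | 105 33-42 |
Completion: 100=24  101=17  102=10  103=12  104=33  105=42
Turnaround (C−A): 100=20  101=9  102=10  103=2  104=30  105=38
Waiting = turnaround − burst: 100=13, 101=4, 102=0, 103=0, 104=21, 105=29
Total waiting = 13 + 4 + 0 + 0 + 21 + 29 = 67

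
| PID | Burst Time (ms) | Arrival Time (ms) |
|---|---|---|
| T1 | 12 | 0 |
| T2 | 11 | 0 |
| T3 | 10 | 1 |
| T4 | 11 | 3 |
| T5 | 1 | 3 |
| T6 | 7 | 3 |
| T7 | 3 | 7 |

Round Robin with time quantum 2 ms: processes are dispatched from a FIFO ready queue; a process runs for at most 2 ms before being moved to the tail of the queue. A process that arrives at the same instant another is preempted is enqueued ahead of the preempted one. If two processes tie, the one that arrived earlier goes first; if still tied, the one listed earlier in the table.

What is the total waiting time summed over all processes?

Timeline: | T1 0-2 | T2 2-4 | T3 4-6 | T1 6-8 | T4 8-10 | T5 10-11 | T6 11-13 | T2 13-15 | T3 15-17 | T7 17-19 | T1 19-21 | T4 21-23 | T6 23-25 | T2 25-27 | T3 27-29 | T7 29-30 | T1 30-32 | T4 32-34 | T6 34-36 | T2 36-38 | T3 38-40 | T1 40-42 | T4 42-44 | T6 44-45 | T2 45-47 | T3 47-49 | T1 49-51 | T4 51-53 | T2 53-54 | T4 54-55 |
Completion: T1=51  T2=54  T3=49  T4=55  T5=11  T6=45  T7=30
Waiting = turnaround − burst: T1=39, T2=43, T3=38, T4=41, T5=7, T6=35, T7=20
Total waiting = 39 + 43 + 38 + 41 + 7 + 35 + 20 = 223

223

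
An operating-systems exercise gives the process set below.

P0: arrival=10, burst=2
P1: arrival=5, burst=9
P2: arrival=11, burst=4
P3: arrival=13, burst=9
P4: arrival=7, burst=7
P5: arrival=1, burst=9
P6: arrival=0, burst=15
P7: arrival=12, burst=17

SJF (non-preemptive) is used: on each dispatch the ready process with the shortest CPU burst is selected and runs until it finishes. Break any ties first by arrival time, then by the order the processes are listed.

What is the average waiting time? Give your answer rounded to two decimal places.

20.00

Schedule: | P6 0-15 | P0 15-17 | P2 17-21 | P4 21-28 | P5 28-37 | P1 37-46 | P3 46-55 | P7 55-72 |
Completion: P0=17  P1=46  P2=21  P3=55  P4=28  P5=37  P6=15  P7=72
Waiting times: P0=5, P1=32, P2=6, P3=33, P4=14, P5=27, P6=0, P7=43
Average waiting = (5+32+6+33+14+27+0+43) / 8 = 160/8 = 20.00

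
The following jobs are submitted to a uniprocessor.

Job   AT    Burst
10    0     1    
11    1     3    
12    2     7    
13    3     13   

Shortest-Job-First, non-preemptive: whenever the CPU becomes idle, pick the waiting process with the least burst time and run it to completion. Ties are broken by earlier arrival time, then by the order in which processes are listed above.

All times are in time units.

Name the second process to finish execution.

Gantt: | 10 0-1 | 11 1-4 | 12 4-11 | 13 11-24 |
Completion: 10=1  11=4  12=11  13=24
Finish order: 10 → 11 → 12 → 13

11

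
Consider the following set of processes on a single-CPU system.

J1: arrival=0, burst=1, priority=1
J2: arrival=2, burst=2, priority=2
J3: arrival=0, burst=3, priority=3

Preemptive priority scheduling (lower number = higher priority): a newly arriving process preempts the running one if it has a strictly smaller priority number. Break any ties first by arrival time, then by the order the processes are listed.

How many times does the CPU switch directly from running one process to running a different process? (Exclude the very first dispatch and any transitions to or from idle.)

3

Timeline: | J1 0-1 | J3 1-2 | J2 2-4 | J3 4-6 |
Completion: J1=1  J2=4  J3=6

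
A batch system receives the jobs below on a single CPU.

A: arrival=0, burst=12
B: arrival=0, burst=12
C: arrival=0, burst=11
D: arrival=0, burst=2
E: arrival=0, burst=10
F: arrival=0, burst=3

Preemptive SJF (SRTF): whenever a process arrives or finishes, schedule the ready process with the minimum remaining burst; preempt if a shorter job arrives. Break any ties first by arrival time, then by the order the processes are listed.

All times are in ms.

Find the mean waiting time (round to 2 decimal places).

14.33

Schedule: | D 0-2 | F 2-5 | E 5-15 | C 15-26 | A 26-38 | B 38-50 |
Completion: A=38  B=50  C=26  D=2  E=15  F=5
Turnaround (C−A): A=38  B=50  C=26  D=2  E=15  F=5
Waiting times: A=26, B=38, C=15, D=0, E=5, F=2
Average waiting = (26+38+15+0+5+2) / 6 = 86/6 = 14.33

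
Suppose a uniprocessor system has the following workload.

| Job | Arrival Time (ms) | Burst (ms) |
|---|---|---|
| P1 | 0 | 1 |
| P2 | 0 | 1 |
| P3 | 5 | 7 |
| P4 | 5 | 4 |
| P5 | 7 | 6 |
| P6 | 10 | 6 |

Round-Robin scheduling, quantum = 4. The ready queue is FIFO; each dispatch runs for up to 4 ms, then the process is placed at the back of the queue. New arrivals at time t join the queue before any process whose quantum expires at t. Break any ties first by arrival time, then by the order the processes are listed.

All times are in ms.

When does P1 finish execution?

Timeline: | P1 0-1 | P2 1-2 | idle 2-5 | P3 5-9 | P4 9-13 | P5 13-17 | P3 17-20 | P6 20-24 | P5 24-26 | P6 26-28 |
Completion: P1=1  P2=2  P3=20  P4=13  P5=26  P6=28
Turnaround (C−A): P1=1  P2=2  P3=15  P4=8  P5=19  P6=18

1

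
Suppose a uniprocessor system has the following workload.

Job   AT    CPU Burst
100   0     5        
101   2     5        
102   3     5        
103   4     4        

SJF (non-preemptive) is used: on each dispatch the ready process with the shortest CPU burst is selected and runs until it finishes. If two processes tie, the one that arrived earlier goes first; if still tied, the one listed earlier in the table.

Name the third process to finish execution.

101

Timeline: | 100 0-5 | 103 5-9 | 101 9-14 | 102 14-19 |
Completion: 100=5  101=14  102=19  103=9
Finish order: 100 → 103 → 101 → 102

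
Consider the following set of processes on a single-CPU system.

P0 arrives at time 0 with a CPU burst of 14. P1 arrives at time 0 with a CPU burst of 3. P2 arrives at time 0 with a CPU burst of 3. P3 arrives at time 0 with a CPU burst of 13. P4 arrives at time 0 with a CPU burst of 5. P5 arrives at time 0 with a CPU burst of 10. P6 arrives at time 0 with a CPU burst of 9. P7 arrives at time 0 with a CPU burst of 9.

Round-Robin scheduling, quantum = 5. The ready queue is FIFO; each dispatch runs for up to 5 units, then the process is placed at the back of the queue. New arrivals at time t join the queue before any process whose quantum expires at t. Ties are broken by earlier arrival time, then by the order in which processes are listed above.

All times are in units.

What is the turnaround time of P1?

Gantt: | P0 0-5 | P1 5-8 | P2 8-11 | P3 11-16 | P4 16-21 | P5 21-26 | P6 26-31 | P7 31-36 | P0 36-41 | P3 41-46 | P5 46-51 | P6 51-55 | P7 55-59 | P0 59-63 | P3 63-66 |
Completion: P0=63  P1=8  P2=11  P3=66  P4=21  P5=51  P6=55  P7=59
Turnaround (C−A): P0=63  P1=8  P2=11  P3=66  P4=21  P5=51  P6=55  P7=59
Turnaround(P1) = completion − arrival = 8 − 0 = 8

8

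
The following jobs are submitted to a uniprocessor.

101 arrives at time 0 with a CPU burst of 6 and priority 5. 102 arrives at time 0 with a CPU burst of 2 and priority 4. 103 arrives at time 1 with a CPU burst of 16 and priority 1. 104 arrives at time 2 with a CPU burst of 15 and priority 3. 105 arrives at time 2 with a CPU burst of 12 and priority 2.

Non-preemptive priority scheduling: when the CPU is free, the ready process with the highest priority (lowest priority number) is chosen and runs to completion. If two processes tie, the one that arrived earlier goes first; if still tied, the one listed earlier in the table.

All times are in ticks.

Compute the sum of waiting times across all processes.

Gantt: | 102 0-2 | 103 2-18 | 105 18-30 | 104 30-45 | 101 45-51 |
Completion: 101=51  102=2  103=18  104=45  105=30
Turnaround (C−A): 101=51  102=2  103=17  104=43  105=28
Waiting = turnaround − burst: 101=45, 102=0, 103=1, 104=28, 105=16
Total waiting = 45 + 0 + 1 + 28 + 16 = 90

90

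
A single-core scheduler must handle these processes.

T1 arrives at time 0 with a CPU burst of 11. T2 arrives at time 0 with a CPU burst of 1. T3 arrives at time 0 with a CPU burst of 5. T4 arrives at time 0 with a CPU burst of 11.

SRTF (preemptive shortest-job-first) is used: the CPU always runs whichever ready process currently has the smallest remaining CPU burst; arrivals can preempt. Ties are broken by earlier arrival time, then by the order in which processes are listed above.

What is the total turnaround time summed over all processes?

52

Schedule: | T2 0-1 | T3 1-6 | T1 6-17 | T4 17-28 |
Completion: T1=17  T2=1  T3=6  T4=28
Turnaround = completion − arrival: T1=17, T2=1, T3=6, T4=28
Total turnaround = 17 + 1 + 6 + 28 = 52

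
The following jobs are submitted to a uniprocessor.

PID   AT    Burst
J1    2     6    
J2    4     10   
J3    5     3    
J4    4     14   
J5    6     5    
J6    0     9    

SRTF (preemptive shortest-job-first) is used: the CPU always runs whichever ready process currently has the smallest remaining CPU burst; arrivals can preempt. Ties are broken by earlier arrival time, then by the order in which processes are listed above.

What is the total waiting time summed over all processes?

70

Schedule: | J6 0-2 | J1 2-8 | J3 8-11 | J5 11-16 | J6 16-23 | J2 23-33 | J4 33-47 |
Completion: J1=8  J2=33  J3=11  J4=47  J5=16  J6=23
Turnaround (C−A): J1=6  J2=29  J3=6  J4=43  J5=10  J6=23
Waiting = turnaround − burst: J1=0, J2=19, J3=3, J4=29, J5=5, J6=14
Total waiting = 0 + 19 + 3 + 29 + 5 + 14 = 70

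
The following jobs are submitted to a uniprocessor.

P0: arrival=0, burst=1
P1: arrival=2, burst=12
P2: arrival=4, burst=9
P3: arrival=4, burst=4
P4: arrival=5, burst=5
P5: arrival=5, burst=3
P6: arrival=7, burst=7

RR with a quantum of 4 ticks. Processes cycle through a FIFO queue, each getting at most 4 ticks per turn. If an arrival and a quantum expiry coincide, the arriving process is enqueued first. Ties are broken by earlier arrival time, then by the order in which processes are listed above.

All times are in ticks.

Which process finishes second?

Timeline: | P0 0-1 | idle 1-2 | P1 2-6 | P2 6-10 | P3 10-14 | P4 14-18 | P5 18-21 | P1 21-25 | P6 25-29 | P2 29-33 | P4 33-34 | P1 34-38 | P6 38-41 | P2 41-42 |
Completion: P0=1  P1=38  P2=42  P3=14  P4=34  P5=21  P6=41
Finish order: P0 → P3 → P5 → P4 → P1 → P6 → P2

P3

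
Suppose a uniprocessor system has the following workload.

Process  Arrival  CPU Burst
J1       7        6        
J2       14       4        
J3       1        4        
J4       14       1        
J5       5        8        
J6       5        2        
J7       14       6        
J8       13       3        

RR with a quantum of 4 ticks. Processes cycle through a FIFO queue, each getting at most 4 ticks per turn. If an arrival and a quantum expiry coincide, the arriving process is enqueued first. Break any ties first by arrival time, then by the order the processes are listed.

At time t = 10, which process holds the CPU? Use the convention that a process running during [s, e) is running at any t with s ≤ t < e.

J6

Timeline: | idle 0-1 | J3 1-5 | J5 5-9 | J6 9-11 | J1 11-15 | J5 15-19 | J8 19-22 | J2 22-26 | J4 26-27 | J7 27-31 | J1 31-33 | J7 33-35 |
Completion: J1=33  J2=26  J3=5  J4=27  J5=19  J6=11  J7=35  J8=22
Turnaround (C−A): J1=26  J2=12  J3=4  J4=13  J5=14  J6=6  J7=21  J8=9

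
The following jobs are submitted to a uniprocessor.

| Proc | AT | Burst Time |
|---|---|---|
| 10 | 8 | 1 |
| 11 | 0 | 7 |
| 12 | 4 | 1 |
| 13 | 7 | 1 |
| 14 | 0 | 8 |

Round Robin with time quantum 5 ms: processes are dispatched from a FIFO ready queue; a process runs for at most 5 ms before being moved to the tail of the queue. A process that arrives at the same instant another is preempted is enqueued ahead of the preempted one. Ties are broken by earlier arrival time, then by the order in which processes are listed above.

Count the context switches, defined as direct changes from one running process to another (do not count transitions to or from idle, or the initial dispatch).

6

Gantt: | 11 0-5 | 14 5-10 | 12 10-11 | 11 11-13 | 13 13-14 | 10 14-15 | 14 15-18 |
Completion: 10=15  11=13  12=11  13=14  14=18
Turnaround (C−A): 10=7  11=13  12=7  13=7  14=18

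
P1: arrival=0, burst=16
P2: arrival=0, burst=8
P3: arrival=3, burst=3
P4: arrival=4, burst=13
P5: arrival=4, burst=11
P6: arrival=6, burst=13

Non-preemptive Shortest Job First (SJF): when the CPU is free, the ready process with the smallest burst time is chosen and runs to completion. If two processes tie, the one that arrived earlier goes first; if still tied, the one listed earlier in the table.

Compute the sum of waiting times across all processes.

Schedule: | P2 0-8 | P3 8-11 | P5 11-22 | P4 22-35 | P6 35-48 | P1 48-64 |
Completion: P1=64  P2=8  P3=11  P4=35  P5=22  P6=48
Turnaround (C−A): P1=64  P2=8  P3=8  P4=31  P5=18  P6=42
Waiting = turnaround − burst: P1=48, P2=0, P3=5, P4=18, P5=7, P6=29
Total waiting = 48 + 0 + 5 + 18 + 7 + 29 = 107

107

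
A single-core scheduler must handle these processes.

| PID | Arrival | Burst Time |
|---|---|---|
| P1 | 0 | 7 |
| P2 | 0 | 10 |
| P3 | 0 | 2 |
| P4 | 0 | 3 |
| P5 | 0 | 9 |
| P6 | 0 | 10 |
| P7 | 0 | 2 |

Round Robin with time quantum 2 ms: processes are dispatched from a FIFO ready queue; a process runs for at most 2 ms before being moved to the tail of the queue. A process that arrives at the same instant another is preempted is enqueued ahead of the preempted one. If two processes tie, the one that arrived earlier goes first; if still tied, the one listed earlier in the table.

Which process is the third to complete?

Schedule: | P1 0-2 | P2 2-4 | P3 4-6 | P4 6-8 | P5 8-10 | P6 10-12 | P7 12-14 | P1 14-16 | P2 16-18 | P4 18-19 | P5 19-21 | P6 21-23 | P1 23-25 | P2 25-27 | P5 27-29 | P6 29-31 | P1 31-32 | P2 32-34 | P5 34-36 | P6 36-38 | P2 38-40 | P5 40-41 | P6 41-43 |
Completion: P1=32  P2=40  P3=6  P4=19  P5=41  P6=43  P7=14
Finish order: P3 → P7 → P4 → P1 → P2 → P5 → P6

P4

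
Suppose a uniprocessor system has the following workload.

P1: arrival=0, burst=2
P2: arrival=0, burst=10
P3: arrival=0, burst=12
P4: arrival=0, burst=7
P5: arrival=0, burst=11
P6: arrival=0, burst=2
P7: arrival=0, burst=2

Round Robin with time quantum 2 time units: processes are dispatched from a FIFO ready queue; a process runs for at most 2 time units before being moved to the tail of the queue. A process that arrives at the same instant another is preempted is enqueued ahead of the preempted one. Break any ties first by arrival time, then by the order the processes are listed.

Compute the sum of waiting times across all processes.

147

Timeline: | P1 0-2 | P2 2-4 | P3 4-6 | P4 6-8 | P5 8-10 | P6 10-12 | P7 12-14 | P2 14-16 | P3 16-18 | P4 18-20 | P5 20-22 | P2 22-24 | P3 24-26 | P4 26-28 | P5 28-30 | P2 30-32 | P3 32-34 | P4 34-35 | P5 35-37 | P2 37-39 | P3 39-41 | P5 41-43 | P3 43-45 | P5 45-46 |
Completion: P1=2  P2=39  P3=45  P4=35  P5=46  P6=12  P7=14
Turnaround (C−A): P1=2  P2=39  P3=45  P4=35  P5=46  P6=12  P7=14
Waiting = turnaround − burst: P1=0, P2=29, P3=33, P4=28, P5=35, P6=10, P7=12
Total waiting = 0 + 29 + 33 + 28 + 35 + 10 + 12 = 147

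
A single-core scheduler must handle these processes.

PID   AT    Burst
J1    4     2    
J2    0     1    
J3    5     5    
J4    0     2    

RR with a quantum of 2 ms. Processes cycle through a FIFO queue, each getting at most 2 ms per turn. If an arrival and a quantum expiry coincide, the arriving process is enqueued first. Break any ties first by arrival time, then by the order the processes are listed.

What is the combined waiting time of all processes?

Gantt: | J2 0-1 | J4 1-3 | idle 3-4 | J1 4-6 | J3 6-11 |
Completion: J1=6  J2=1  J3=11  J4=3
Turnaround (C−A): J1=2  J2=1  J3=6  J4=3
Waiting = turnaround − burst: J1=0, J2=0, J3=1, J4=1
Total waiting = 0 + 0 + 1 + 1 = 2

2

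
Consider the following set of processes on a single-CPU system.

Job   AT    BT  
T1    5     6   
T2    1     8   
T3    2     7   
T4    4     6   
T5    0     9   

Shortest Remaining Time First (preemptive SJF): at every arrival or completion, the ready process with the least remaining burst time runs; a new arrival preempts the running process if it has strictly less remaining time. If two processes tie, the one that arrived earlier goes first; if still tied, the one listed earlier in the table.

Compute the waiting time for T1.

Timeline: | T5 0-9 | T4 9-15 | T1 15-21 | T3 21-28 | T2 28-36 |
Completion: T1=21  T2=36  T3=28  T4=15  T5=9
Turnaround (C−A): T1=16  T2=35  T3=26  T4=11  T5=9
Waiting(T1) = turnaround − burst = 16 − 6 = 10

10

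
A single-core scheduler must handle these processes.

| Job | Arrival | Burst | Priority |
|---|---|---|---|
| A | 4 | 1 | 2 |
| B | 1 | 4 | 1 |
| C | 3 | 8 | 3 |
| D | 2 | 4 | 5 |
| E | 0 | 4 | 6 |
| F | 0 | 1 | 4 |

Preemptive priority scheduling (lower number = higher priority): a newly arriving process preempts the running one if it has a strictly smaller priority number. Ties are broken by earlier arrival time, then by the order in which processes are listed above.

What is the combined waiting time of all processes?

Gantt: | F 0-1 | B 1-5 | A 5-6 | C 6-14 | D 14-18 | E 18-22 |
Completion: A=6  B=5  C=14  D=18  E=22  F=1
Waiting = turnaround − burst: A=1, B=0, C=3, D=12, E=18, F=0
Total waiting = 1 + 0 + 3 + 12 + 18 + 0 = 34

34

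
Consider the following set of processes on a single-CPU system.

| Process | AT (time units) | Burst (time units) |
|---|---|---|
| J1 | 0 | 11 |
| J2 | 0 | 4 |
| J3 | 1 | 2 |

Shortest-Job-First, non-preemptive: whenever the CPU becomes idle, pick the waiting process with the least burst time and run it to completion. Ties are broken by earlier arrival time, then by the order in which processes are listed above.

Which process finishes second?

J3

Gantt: | J2 0-4 | J3 4-6 | J1 6-17 |
Completion: J1=17  J2=4  J3=6
Turnaround (C−A): J1=17  J2=4  J3=5
Finish order: J2 → J3 → J1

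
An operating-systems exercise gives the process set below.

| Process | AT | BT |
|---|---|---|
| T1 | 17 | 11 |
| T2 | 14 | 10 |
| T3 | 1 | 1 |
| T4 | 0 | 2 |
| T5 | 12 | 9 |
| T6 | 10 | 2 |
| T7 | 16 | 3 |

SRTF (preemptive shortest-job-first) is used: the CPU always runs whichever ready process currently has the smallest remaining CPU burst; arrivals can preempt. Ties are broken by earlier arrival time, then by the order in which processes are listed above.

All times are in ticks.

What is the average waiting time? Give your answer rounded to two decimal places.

Schedule: | T4 0-2 | T3 2-3 | idle 3-10 | T6 10-12 | T5 12-16 | T7 16-19 | T5 19-24 | T2 24-34 | T1 34-45 |
Completion: T1=45  T2=34  T3=3  T4=2  T5=24  T6=12  T7=19
Waiting times: T1=17, T2=10, T3=1, T4=0, T5=3, T6=0, T7=0
Average waiting = (17+10+1+0+3+0+0) / 7 = 31/7 = 4.43

4.43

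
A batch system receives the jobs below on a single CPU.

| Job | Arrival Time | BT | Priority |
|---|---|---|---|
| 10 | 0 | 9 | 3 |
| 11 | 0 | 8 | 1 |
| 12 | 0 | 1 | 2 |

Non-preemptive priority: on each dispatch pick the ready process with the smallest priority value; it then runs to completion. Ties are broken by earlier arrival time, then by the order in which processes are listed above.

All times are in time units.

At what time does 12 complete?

9

Timeline: | 11 0-8 | 12 8-9 | 10 9-18 |
Completion: 10=18  11=8  12=9
Turnaround (C−A): 10=18  11=8  12=9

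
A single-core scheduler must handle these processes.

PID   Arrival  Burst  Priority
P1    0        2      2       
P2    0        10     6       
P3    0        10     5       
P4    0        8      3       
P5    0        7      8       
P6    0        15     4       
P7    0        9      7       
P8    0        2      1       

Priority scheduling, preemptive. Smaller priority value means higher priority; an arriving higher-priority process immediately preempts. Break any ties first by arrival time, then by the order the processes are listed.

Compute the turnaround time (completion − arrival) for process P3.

37

Schedule: | P8 0-2 | P1 2-4 | P4 4-12 | P6 12-27 | P3 27-37 | P2 37-47 | P7 47-56 | P5 56-63 |
Completion: P1=4  P2=47  P3=37  P4=12  P5=63  P6=27  P7=56  P8=2
Turnaround (C−A): P1=4  P2=47  P3=37  P4=12  P5=63  P6=27  P7=56  P8=2
Turnaround(P3) = completion − arrival = 37 − 0 = 37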